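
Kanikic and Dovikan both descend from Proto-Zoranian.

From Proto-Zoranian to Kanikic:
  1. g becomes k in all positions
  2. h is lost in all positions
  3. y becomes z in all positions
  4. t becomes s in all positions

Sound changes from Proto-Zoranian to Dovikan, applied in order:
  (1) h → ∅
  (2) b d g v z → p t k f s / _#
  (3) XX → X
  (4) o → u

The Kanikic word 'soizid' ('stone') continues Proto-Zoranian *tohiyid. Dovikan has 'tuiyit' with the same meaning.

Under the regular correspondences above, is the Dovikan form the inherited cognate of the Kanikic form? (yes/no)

yes

Derive the expected Dovikan reflex of *tohiyid:
Dovikan: *tohiyid > toiyid > toiyit > tuiyit  (by h-loss, final devoicing, vowel merger)
Dovikan 'tuiyit' matches the regular reflex exactly, so the pair is cognate.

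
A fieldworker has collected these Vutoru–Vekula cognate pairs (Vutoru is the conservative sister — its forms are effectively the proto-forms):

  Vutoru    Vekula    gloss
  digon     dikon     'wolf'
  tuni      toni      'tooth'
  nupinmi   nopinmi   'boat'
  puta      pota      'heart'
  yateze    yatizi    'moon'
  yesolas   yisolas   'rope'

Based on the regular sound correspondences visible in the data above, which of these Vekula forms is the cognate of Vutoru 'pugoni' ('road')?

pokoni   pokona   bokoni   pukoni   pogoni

pokoni

puta ~ pota — Vutoru u corresponds to Vekula o after a consonant, before a consonant other than r, m, n, p, b, f, v.
digon ~ dikon — Vutoru g corresponds to Vekula k between vowels (before a back vowel).
Applying these to Vutoru 'pugoni':
  pugoni → pogoni   (u→o after a consonant, before a consonant other than r, m, n, p, b, f, v)
  pogoni → pokoni   (g→k between vowels (before a back vowel))
So the Vekula cognate is 'pokoni'.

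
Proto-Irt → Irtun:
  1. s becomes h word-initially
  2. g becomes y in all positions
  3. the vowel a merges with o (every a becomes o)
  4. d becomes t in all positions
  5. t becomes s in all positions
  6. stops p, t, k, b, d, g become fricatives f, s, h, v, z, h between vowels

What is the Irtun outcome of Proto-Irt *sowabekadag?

howovehosoy

Irtun: *sowabekadag > howabekadag > howabekaday > howobekodoy > howobekotoy > howobekosoy > howovehosoy  (by debuccalisation, unconditioned shift, vowel merger, unconditioned shift, unconditioned shift, intervocalic lenition)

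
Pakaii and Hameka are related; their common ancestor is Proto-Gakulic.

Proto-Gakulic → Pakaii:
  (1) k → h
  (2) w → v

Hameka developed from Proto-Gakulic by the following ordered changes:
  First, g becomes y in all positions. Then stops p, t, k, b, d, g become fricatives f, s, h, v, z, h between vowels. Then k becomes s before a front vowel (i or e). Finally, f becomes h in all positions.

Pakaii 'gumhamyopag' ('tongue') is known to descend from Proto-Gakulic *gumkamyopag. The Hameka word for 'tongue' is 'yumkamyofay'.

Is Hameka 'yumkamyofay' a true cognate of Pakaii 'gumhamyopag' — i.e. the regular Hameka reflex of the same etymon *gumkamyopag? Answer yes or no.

no

Derive the expected Hameka reflex of *gumkamyopag:
Hameka: start from *gumkamyopag.
  rule 1 (unconditioned shift): gumkamyopag → yumkamyopay
  rule 2 (intervocalic lenition): yumkamyopay → yumkamyofay
  rule 3: no change — yumkamyofay
  rule 4 (unconditioned shift): yumkamyofay → yumkamyohay
  ⇒ Hameka yumkamyohay
The regular Hameka reflex would be 'yumkamyohay', but the attested form is 'yumkamyofay'. The correspondence is irregular, so they are not cognates (the Hameka form has a different source).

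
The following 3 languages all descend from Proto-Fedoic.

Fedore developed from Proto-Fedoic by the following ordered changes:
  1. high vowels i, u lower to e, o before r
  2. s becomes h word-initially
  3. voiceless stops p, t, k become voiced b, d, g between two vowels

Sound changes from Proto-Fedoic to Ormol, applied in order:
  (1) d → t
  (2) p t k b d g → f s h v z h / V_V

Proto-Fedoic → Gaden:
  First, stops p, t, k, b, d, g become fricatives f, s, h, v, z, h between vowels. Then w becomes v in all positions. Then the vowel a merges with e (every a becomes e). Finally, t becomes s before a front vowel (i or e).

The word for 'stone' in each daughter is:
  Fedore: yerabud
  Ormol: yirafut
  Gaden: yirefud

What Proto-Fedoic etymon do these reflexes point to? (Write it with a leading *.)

*yirapud

Position 4: Fedore has a, Ormol has a, Gaden has e. Fedore preserves a here (none of its changes turn any other segment into a), so the proto-segment is *a.
Position 2: Fedore has e, Ormol has i, Gaden has i. Ormol preserves i here (none of its changes turn any other segment into i), so the proto-segment is *i.
Verify the candidate proto-form against each daughter:
Fedore: start from *yirapud.
  rule 1 (pre-rhotic lowering): yirapud → yerapud
  rule 2: no change — yerapud
  rule 3 (intervocalic voicing): yerapud → yerabud
  ⇒ Fedore yerabud
Ormol: start from *yirapud.
  rule 1 (unconditioned shift): yirapud → yiraput
  rule 2 (intervocalic lenition): yiraput → yirafut
  ⇒ Ormol yirafut
Gaden: *yirapud > yirafud > yirefud  (by intervocalic lenition, vowel merger)
*yirapud is the unique common source.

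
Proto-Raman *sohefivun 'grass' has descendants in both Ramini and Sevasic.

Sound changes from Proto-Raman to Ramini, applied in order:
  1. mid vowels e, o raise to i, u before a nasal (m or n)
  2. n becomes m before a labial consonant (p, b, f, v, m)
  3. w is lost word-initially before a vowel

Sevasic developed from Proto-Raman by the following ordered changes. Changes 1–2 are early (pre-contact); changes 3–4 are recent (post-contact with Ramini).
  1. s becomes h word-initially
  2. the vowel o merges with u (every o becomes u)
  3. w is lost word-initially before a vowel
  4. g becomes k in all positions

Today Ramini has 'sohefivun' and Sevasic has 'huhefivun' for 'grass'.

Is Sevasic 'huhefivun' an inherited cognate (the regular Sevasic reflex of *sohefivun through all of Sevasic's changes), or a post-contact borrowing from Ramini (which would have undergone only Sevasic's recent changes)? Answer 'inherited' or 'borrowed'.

inherited

If inherited, *sohefivun would pass through all of Sevasic's changes:
Sevasic: *sohefivun > hohefivun > huhefivun  (by debuccalisation, vowel merger)
If borrowed from Ramini 'sohefivun' after the early changes, it would undergo only the recent ones:
  rule 3 (glide loss): no change (sohefivun)
  rule 4 (unconditioned shift): no change (sohefivun)
  ⇒ as a loan: sohefivun
Sevasic 'huhefivun' matches the inherited outcome exactly, so it is an inherited cognate, not a loan.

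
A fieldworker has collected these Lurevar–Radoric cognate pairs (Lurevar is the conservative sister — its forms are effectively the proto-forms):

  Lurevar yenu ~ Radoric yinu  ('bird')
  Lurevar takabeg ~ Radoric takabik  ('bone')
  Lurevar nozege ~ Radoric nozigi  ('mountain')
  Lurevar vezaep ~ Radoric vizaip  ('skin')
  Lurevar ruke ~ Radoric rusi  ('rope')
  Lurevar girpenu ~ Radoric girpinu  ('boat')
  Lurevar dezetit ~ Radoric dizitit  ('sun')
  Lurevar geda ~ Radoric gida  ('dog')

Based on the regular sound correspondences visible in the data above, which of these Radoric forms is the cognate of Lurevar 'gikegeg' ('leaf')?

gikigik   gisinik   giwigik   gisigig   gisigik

gisigik

ruke ~ rusi — Lurevar k corresponds to Radoric s between vowels (before a front vowel).
takabeg ~ takabik, nozege ~ nozigi — Lurevar e corresponds to Radoric i after a consonant, before a consonant other than r, m, n, p, b, f, v.
takabeg ~ takabik — Lurevar g corresponds to Radoric k word-finally.
Applying these to Lurevar 'gikegeg':
  gikegeg → gisegeg   (k→s between vowels (before a front vowel))
  gisegeg → gisigeg   (e→i after a consonant, before a consonant other than r, m, n, p, b, f, v)
  gisigeg → gisigig   (e→i after a consonant, before a consonant other than r, m, n, p, b, f, v)
  gisigig → gisigik   (g→k word-finally)
So the Radoric cognate is 'gisigik'.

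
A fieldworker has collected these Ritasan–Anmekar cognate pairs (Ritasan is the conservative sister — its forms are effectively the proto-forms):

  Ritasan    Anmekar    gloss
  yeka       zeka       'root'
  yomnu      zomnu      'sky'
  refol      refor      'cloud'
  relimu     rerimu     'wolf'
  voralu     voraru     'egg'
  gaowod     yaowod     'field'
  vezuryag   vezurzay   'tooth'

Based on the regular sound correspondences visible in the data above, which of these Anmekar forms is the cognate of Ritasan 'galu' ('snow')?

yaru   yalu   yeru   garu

gaowod ~ yaowod — Ritasan g corresponds to Anmekar y word-initially before a back vowel.
voralu ~ voraru — Ritasan l corresponds to Anmekar r between vowels (before a back vowel).
Applying these to Ritasan 'galu':
  galu → yalu   (g→y word-initially before a back vowel)
  yalu → yaru   (l→r between vowels (before a back vowel))
So the Anmekar cognate is 'yaru'.

yaru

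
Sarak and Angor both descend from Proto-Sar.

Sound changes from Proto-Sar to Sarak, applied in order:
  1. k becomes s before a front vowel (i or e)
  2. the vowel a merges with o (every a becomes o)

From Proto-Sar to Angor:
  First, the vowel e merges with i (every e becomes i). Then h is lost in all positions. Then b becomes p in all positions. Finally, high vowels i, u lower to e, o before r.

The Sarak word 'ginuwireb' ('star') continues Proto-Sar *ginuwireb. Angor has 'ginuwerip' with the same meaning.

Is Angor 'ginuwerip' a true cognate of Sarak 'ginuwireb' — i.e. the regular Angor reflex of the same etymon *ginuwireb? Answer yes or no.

yes

Derive the expected Angor reflex of *ginuwireb:
Angor: *ginuwireb
  ginuwireb → ginuwirib   [vowel merger]
  ginuwirib (rule 2 does not apply)
  ginuwirib → ginuwirip   [unconditioned shift]
  ginuwirip → ginuwerip   [pre-rhotic lowering]
  giving Angor ginuwerip.
Angor 'ginuwerip' matches the regular reflex exactly, so the pair is cognate.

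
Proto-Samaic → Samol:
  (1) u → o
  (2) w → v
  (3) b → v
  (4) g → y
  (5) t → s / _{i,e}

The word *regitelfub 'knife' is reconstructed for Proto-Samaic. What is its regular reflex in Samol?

Samol: start from *regitelfub.
  rule 1 (vowel merger): regitelfub → regitelfob
  rule 2: no change — regitelfob
  rule 3 (unconditioned shift): regitelfob → regitelfov
  rule 4 (unconditioned shift): regitelfov → reyitelfov
  rule 5 (palatalisation): reyitelfov → reyiselfov
  ⇒ Samol reyiselfov

reyiselfov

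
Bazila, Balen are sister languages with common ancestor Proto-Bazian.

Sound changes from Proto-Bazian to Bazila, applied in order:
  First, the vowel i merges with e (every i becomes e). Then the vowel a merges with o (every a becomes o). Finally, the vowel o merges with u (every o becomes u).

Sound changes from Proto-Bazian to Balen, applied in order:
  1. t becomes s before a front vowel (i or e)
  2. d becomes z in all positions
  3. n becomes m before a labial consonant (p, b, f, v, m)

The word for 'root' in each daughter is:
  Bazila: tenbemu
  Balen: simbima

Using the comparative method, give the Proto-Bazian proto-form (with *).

*tinbima

Position 1: Bazila has t, Balen has s. Bazila preserves t here (none of its changes turn any other segment into t), so the proto-segment is *t.
Position 3: Bazila has n, Balen has m. Bazila preserves n here (none of its changes turn any other segment into n), so the proto-segment is *n.
Verify the candidate proto-form against each daughter:
Bazila: *tinbima
  tinbima → tenbema   [vowel merger]
  tenbema → tenbemo   [vowel merger]
  tenbemo → tenbemu   [vowel merger]
  giving Bazila tenbemu.
Balen: *tinbima
  tinbima → sinbima   [palatalisation]
  sinbima (rule 2 does not apply)
  sinbima → simbima   [nasal place assimilation]
  giving Balen simbima.
*tinbima is the unique common source.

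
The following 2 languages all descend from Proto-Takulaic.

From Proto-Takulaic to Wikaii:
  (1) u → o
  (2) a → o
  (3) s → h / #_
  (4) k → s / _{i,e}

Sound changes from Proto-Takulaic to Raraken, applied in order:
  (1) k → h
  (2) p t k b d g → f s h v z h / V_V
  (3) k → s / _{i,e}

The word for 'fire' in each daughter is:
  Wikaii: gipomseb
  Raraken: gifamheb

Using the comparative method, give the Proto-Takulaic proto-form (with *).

*gipamkeb

Position 6: Wikaii has s, Raraken has h. Taking the neighbouring segments as reconstructed: Wikaii s could go back to *k or *s; Raraken h could go back to *k or *h — the one source consistent with every daughter is *k.
Position 4: Wikaii has o, Raraken has a. Raraken preserves a here (none of its changes turn any other segment into a), so the proto-segment is *a.
Position 3: Wikaii has p, Raraken has f. Wikaii preserves p here (none of its changes turn any other segment into p), so the proto-segment is *p.
This points to *gipamkeb. Verify forward in each daughter:
Wikaii: *gipamkeb > gipomkeb > gipomseb  (by vowel merger, palatalisation)
Raraken: *gipamkeb
  gipamkeb → gipamheb   [unconditioned shift]
  gipamheb → gifamheb   [intervocalic lenition]
  gifamheb (rule 3 does not apply)
  giving Raraken gifamheb.
Only *gipamkeb yields all of Wikaii gipomseb, Raraken gifamheb.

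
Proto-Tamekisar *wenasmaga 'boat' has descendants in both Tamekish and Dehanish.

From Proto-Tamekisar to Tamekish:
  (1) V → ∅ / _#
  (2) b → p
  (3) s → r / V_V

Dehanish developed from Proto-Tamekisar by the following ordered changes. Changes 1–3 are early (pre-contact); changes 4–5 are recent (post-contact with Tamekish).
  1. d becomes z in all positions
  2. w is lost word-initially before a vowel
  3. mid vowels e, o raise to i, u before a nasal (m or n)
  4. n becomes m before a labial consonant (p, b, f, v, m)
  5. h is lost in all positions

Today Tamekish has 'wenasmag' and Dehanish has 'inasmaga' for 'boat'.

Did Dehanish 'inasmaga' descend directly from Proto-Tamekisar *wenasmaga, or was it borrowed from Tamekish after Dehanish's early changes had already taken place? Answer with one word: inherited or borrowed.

inherited

If inherited, *wenasmaga would pass through all of Dehanish's changes:
Dehanish: *wenasmaga > enasmaga > inasmaga  (by glide loss, pre-nasal raising)
If borrowed from Tamekish 'wenasmag' after the early changes, it would undergo only the recent ones:
  rule 4 (nasal place assimilation): no change (wenasmag)
  rule 5 (h-loss): no change (wenasmag)
  ⇒ as a loan: wenasmag
Dehanish 'inasmaga' matches the inherited outcome exactly, so it is an inherited cognate, not a loan.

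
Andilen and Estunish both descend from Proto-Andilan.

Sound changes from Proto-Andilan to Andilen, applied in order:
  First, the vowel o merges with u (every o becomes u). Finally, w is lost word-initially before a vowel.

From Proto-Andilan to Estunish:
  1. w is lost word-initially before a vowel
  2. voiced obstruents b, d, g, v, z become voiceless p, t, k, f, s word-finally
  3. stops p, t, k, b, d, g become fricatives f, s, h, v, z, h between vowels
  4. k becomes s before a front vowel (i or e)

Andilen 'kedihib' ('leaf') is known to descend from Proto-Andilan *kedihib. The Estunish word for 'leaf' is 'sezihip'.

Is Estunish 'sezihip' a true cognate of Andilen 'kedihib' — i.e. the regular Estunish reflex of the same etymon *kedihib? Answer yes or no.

Derive the expected Estunish reflex of *kedihib:
Estunish: *kedihib > kedihip > kezihip > sezihip  (by final devoicing, intervocalic lenition, palatalisation)
Estunish 'sezihip' matches the regular reflex exactly, so the pair is cognate.

yes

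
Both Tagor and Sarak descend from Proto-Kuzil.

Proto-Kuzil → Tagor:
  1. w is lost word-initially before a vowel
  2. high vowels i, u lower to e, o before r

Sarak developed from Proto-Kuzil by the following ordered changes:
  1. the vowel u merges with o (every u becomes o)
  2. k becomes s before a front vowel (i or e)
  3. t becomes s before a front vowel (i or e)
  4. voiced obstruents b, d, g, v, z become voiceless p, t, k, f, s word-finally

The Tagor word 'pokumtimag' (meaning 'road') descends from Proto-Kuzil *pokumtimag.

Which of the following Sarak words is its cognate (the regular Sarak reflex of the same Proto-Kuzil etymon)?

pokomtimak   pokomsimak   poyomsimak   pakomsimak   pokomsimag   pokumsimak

Sarak: *pokumtimag
  pokumtimag → pokomtimag   [vowel merger]
  pokomtimag (rule 2 does not apply)
  pokomtimag → pokomsimag   [palatalisation]
  pokomsimag → pokomsimak   [final devoicing]
  giving Sarak pokomsimak.
Only 'pokomsimak' matches the regular Sarak development of *pokumtimag.

pokomsimak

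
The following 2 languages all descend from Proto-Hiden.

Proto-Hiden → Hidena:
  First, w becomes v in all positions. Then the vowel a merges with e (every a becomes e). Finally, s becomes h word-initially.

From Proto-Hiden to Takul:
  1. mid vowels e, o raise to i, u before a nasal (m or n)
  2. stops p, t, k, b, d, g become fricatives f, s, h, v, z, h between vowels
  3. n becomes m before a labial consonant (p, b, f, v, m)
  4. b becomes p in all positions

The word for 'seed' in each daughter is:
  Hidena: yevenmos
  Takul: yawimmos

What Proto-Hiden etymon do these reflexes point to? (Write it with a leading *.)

Position 5: Hidena has n, Takul has m. Hidena preserves n here (none of its changes turn any other segment into n), so the proto-segment is *n.
Position 3: Hidena has v, Takul has w. Takul preserves w here (none of its changes turn any other segment into w), so the proto-segment is *w.
This points to *yawenmos. Verify forward in each daughter:
Hidena: *yawenmos > yavenmos > yevenmos  (by unconditioned shift, vowel merger)
Takul: start from *yawenmos.
  rule 1 (pre-nasal raising): yawenmos → yawinmos
  rule 2: no change — yawinmos
  rule 3 (nasal place assimilation): yawinmos → yawimmos
  rule 4: no change — yawimmos
  ⇒ Takul yawimmos
*yawenmos is the unique common source.

*yawenmos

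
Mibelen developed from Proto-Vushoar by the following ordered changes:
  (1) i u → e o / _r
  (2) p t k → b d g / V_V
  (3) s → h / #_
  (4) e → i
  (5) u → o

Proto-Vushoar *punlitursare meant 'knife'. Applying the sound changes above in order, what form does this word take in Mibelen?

ponlidorsari

Mibelen: start from *punlitursare.
  rule 1 (pre-rhotic lowering): punlitursare → punlitorsare
  rule 2 (intervocalic voicing): punlitorsare → punlidorsare
  rule 3: no change — punlidorsare
  rule 4 (vowel merger): punlidorsare → punlidorsari
  rule 5 (vowel merger): punlidorsari → ponlidorsari
  ⇒ Mibelen ponlidorsari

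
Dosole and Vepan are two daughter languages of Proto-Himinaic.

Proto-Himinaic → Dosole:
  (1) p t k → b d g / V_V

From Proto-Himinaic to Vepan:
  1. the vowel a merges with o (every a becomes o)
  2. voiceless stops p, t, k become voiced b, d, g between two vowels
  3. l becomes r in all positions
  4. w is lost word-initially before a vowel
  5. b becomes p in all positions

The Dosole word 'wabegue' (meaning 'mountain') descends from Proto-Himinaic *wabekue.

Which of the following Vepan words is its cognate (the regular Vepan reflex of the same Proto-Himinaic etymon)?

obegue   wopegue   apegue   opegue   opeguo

opegue

Vepan: start from *wabekue.
  rule 1 (vowel merger): wabekue → wobekue
  rule 2 (intervocalic voicing): wobekue → wobegue
  rule 3: no change — wobegue
  rule 4 (glide loss): wobegue → obegue
  rule 5 (unconditioned shift): obegue → opegue
  ⇒ Vepan opegue
Only 'opegue' matches the regular Vepan development of *wabekue.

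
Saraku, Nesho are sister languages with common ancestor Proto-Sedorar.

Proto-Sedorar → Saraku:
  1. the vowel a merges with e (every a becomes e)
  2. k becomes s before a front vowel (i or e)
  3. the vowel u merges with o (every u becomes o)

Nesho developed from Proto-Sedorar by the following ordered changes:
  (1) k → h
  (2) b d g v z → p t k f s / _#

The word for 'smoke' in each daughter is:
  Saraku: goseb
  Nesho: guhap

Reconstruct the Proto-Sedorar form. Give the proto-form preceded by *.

*gukab

Position 4: Saraku has e, Nesho has a. Nesho preserves a here (none of its changes turn any other segment into a), so the proto-segment is *a.
Position 2: Saraku has o, Nesho has u. Nesho preserves u here (none of its changes turn any other segment into u), so the proto-segment is *u.
Continuing position by position gives *gukab; check it forward:
Saraku: *gukab
  gukab → gukeb   [vowel merger]
  gukeb → guseb   [palatalisation]
  guseb → goseb   [vowel merger]
  giving Saraku goseb.
Nesho: start from *gukab.
  rule 1 (unconditioned shift): gukab → guhab
  rule 2 (final devoicing): guhab → guhap
  ⇒ Nesho guhap
*gukab is the unique common source.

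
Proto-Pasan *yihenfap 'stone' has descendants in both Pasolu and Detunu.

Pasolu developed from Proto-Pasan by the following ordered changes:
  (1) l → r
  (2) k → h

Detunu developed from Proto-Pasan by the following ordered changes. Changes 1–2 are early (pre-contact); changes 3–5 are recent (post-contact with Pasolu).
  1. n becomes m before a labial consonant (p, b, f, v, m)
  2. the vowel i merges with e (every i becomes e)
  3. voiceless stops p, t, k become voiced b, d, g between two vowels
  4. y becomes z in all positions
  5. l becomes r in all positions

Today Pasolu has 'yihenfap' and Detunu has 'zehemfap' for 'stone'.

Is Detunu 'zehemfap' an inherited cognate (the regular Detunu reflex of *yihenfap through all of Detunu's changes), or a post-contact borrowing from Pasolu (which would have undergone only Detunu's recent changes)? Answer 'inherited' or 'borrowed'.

inherited

If inherited, *yihenfap would pass through all of Detunu's changes:
Detunu: *yihenfap > yihemfap > yehemfap > zehemfap  (by nasal place assimilation, vowel merger, unconditioned shift)
If borrowed from Pasolu 'yihenfap' after the early changes, it would undergo only the recent ones:
  rule 3 (intervocalic voicing): no change (yihenfap)
  rule 4 (unconditioned shift): yihenfap → zihenfap
  rule 5 (unconditioned shift): no change (zihenfap)
  ⇒ as a loan: zihenfap
Detunu 'zehemfap' matches the inherited outcome exactly, so it is an inherited cognate, not a loan.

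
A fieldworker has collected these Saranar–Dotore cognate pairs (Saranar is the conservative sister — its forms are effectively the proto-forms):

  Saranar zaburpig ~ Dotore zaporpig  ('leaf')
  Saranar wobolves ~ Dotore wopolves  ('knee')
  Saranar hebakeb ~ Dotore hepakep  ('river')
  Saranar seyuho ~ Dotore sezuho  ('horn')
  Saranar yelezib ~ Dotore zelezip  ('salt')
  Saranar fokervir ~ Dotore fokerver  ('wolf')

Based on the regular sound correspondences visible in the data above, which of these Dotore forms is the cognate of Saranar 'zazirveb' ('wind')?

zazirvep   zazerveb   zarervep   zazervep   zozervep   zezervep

zazervep

fokervir ~ fokerver — Saranar i corresponds to Dotore e after a consonant, before r.
hebakeb ~ hepakep, yelezib ~ zelezip — Saranar b corresponds to Dotore p word-finally.
Applying these to Saranar 'zazirveb':
  zazirveb → zazerveb   (i→e after a consonant, before r)
  zazerveb → zazervep   (b→p word-finally)
So the Dotore cognate is 'zazervep'.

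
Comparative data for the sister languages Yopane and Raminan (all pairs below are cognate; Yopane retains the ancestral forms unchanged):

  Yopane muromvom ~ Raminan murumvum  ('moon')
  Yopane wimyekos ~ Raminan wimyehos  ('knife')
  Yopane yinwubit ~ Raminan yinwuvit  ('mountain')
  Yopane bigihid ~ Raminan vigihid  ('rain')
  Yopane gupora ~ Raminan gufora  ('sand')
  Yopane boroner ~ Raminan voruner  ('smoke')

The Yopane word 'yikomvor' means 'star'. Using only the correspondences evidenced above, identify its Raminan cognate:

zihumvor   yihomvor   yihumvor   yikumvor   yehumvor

yihumvor

wimyekos ~ wimyehos — Yopane k corresponds to Raminan h between vowels (before a back vowel).
muromvom ~ murumvum — Yopane o corresponds to Raminan u after a consonant, before a nasal.
Applying these to Yopane 'yikomvor':
  yikomvor → yihomvor   (k→h between vowels (before a back vowel))
  yihomvor → yihumvor   (o→u after a consonant, before a nasal)
So the Raminan cognate is 'yihumvor'.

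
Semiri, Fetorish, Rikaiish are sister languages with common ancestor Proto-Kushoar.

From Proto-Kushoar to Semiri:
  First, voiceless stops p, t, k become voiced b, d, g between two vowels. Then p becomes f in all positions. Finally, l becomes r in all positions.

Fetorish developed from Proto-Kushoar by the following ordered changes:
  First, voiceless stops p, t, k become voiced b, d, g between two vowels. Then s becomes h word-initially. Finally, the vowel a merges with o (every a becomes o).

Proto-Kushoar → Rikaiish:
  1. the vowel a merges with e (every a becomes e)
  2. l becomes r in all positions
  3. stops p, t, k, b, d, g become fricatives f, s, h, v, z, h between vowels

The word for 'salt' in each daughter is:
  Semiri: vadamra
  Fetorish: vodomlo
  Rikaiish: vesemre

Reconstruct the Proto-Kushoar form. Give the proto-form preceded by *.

Position 7: Semiri has a, Fetorish has o, Rikaiish has e. Semiri preserves a here (none of its changes turn any other segment into a), so the proto-segment is *a.
Position 3: Semiri has d, Fetorish has d, Rikaiish has s. Taking the neighbouring segments as reconstructed: Semiri d could go back to *t or *d; Fetorish d could go back to *t or *d; Rikaiish s could go back to *t or *s — the one source consistent with every daughter is *t.
Position 6: Semiri has r, Fetorish has l, Rikaiish has r. Fetorish preserves l here (none of its changes turn any other segment into l), so the proto-segment is *l.
This points to *vatamla. Verify forward in each daughter:
Semiri: start from *vatamla.
  rule 1 (intervocalic voicing): vatamla → vadamla
  rule 2: no change — vadamla
  rule 3 (unconditioned shift): vadamla → vadamra
  ⇒ Semiri vadamra
Fetorish: *vatamla > vadamla > vodomlo  (by intervocalic voicing, vowel merger)
Rikaiish: *vatamla
  vatamla → vetemle   [vowel merger]
  vetemle → vetemre   [unconditioned shift]
  vetemre → vesemre   [intervocalic lenition]
  giving Rikaiish vesemre.
No other proto-form is consistent with every reflex, so the reconstruction is *vatamla.

*vatamla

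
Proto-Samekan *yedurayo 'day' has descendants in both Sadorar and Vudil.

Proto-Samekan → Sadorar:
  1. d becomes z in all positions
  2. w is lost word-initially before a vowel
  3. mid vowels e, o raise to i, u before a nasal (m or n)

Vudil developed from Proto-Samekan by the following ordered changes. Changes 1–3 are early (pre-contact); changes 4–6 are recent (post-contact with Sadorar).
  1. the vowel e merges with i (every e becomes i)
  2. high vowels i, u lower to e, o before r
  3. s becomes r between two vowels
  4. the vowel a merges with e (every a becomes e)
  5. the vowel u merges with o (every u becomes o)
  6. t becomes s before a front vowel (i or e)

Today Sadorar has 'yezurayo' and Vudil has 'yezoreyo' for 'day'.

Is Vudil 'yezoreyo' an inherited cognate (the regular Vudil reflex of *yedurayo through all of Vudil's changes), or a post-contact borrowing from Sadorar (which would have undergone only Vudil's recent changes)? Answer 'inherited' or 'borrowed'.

borrowed

If inherited, *yedurayo would pass through all of Vudil's changes:
Vudil: *yedurayo
  yedurayo → yidurayo   [vowel merger]
  yidurayo → yidorayo   [pre-rhotic lowering]
  yidorayo (rule 3 does not apply)
  yidorayo → yidoreyo   [vowel merger]
  yidoreyo (rule 5 does not apply)
  yidoreyo (rule 6 does not apply)
  giving Vudil yidoreyo.
If borrowed from Sadorar 'yezurayo' after the early changes, it would undergo only the recent ones:
  rule 4 (vowel merger): yezurayo → yezureyo
  rule 5 (vowel merger): yezureyo → yezoreyo
  rule 6 (palatalisation): no change (yezoreyo)
  ⇒ as a loan: yezoreyo
Vudil 'yezoreyo' matches the loan outcome 'yezoreyo', not the inherited 'yidoreyo' — it skipped the early Vudil changes, so it was borrowed from Sadorar.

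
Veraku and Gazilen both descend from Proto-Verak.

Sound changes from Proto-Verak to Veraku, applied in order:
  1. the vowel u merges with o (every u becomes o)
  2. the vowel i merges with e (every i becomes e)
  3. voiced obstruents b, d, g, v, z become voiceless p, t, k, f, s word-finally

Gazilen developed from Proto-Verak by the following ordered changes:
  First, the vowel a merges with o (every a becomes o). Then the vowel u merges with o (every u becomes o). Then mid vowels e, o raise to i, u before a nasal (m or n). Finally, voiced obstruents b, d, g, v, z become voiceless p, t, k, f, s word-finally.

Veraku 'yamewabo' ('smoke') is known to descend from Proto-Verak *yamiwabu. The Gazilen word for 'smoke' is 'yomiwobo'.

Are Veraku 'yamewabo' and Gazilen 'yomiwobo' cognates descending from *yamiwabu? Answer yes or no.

no

Derive the expected Gazilen reflex of *yamiwabu:
Gazilen: start from *yamiwabu.
  rule 1 (vowel merger): yamiwabu → yomiwobu
  rule 2 (vowel merger): yomiwobu → yomiwobo
  rule 3 (pre-nasal raising): yomiwobo → yumiwobo
  rule 4: no change — yumiwobo
  ⇒ Gazilen yumiwobo
The regular Gazilen reflex would be 'yumiwobo', but the attested form is 'yomiwobo'. The correspondence is irregular, so they are not cognates (the Gazilen form has a different source).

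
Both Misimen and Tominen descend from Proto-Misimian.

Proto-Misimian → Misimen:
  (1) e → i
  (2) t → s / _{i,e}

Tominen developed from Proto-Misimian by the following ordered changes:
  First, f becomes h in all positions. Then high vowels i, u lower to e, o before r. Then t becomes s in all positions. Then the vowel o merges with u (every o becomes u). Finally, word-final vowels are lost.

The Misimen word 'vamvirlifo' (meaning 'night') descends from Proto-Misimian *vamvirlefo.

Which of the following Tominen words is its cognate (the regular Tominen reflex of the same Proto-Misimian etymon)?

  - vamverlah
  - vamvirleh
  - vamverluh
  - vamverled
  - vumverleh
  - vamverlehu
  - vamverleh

Tominen: *vamvirlefo
  vamvirlefo → vamvirleho   [unconditioned shift]
  vamvirleho → vamverleho   [pre-rhotic lowering]
  vamverleho (rule 3 does not apply)
  vamverleho → vamverlehu   [vowel merger]
  vamverlehu → vamverleh   [apocope]
  giving Tominen vamverleh.
Only 'vamverleh' matches the regular Tominen development of *vamvirlefo.

vamverleh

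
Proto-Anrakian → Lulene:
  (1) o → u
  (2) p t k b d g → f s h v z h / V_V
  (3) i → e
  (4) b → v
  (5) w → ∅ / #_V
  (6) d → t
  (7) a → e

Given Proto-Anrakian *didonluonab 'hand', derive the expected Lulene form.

Lulene: *didonluonab
  didonluonab → didunluunab   [vowel merger]
  didunluunab → dizunluunab   [intervocalic lenition]
  dizunluunab → dezunluunab   [vowel merger]
  dezunluunab → dezunluunav   [unconditioned shift]
  dezunluunav (rule 5 does not apply)
  dezunluunav → tezunluunav   [unconditioned shift]
  tezunluunav → tezunluunev   [vowel merger]
  giving Lulene tezunluunev.

tezunluunev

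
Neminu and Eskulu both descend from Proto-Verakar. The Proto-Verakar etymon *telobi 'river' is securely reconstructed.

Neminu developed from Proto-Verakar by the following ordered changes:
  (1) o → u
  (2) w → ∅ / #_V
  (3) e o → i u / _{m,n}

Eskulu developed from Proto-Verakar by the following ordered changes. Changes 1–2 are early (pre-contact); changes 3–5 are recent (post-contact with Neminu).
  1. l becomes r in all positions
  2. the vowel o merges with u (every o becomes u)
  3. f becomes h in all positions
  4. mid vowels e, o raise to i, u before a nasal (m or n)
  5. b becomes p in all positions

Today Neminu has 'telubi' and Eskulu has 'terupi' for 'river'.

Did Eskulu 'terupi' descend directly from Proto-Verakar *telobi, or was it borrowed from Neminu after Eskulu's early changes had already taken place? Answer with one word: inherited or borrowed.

If inherited, *telobi would pass through all of Eskulu's changes:
Eskulu: start from *telobi.
  rule 1 (unconditioned shift): telobi → terobi
  rule 2 (vowel merger): terobi → terubi
  rule 3: no change — terubi
  rule 4: no change — terubi
  rule 5 (unconditioned shift): terubi → terupi
  ⇒ Eskulu terupi
If borrowed from Neminu 'telubi' after the early changes, it would undergo only the recent ones:
  rule 3 (unconditioned shift): no change (telubi)
  rule 4 (pre-nasal raising): no change (telubi)
  rule 5 (unconditioned shift): telubi → telupi
  ⇒ as a loan: telupi
Eskulu 'terupi' matches the inherited outcome exactly, so it is an inherited cognate, not a loan.

inherited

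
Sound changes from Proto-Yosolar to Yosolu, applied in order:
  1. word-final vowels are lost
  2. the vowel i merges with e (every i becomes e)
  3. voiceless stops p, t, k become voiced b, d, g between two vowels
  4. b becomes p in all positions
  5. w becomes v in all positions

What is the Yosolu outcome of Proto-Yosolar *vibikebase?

Yosolu: start from *vibikebase.
  rule 1 (apocope): vibikebase → vibikebas
  rule 2 (vowel merger): vibikebas → vebekebas
  rule 3 (intervocalic voicing): vebekebas → vebegebas
  rule 4 (unconditioned shift): vebegebas → vepegepas
  rule 5: no change — vepegepas
  ⇒ Yosolu vepegepas

vepegepas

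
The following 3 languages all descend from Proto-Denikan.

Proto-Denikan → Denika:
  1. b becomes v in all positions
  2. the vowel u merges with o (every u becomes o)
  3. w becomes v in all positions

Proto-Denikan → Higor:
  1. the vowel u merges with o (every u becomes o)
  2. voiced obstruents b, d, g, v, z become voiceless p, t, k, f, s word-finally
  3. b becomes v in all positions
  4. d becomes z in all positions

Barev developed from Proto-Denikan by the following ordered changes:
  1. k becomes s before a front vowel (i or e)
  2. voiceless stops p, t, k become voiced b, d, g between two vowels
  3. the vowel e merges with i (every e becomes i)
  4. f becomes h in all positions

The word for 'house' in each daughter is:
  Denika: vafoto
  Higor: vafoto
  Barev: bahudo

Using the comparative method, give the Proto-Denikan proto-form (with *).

*bafuto

Position 5: Denika has t, Higor has t, Barev has d. Denika preserves t here (none of its changes turn any other segment into t), so the proto-segment is *t.
Position 3: Denika has f, Higor has f, Barev has h. Denika preserves f here (none of its changes turn any other segment into f), so the proto-segment is *f.
Position 4: Denika has o, Higor has o, Barev has u. Barev preserves u here (none of its changes turn any other segment into u), so the proto-segment is *u.
Verify the candidate proto-form against each daughter:
Denika: *bafuto
  bafuto → vafuto   [unconditioned shift]
  vafuto → vafoto   [vowel merger]
  vafoto (rule 3 does not apply)
  giving Denika vafoto.
Higor: *bafuto
  bafuto → bafoto   [vowel merger]
  bafoto (rule 2 does not apply)
  bafoto → vafoto   [unconditioned shift]
  vafoto (rule 4 does not apply)
  giving Higor vafoto.
Barev: start from *bafuto.
  rule 1: no change — bafuto
  rule 2 (intervocalic voicing): bafuto → bafudo
  rule 3: no change — bafudo
  rule 4 (unconditioned shift): bafudo → bahudo
  ⇒ Barev bahudo
Only *bafuto yields all of Denika vafoto, Higor vafoto, Barev bahudo.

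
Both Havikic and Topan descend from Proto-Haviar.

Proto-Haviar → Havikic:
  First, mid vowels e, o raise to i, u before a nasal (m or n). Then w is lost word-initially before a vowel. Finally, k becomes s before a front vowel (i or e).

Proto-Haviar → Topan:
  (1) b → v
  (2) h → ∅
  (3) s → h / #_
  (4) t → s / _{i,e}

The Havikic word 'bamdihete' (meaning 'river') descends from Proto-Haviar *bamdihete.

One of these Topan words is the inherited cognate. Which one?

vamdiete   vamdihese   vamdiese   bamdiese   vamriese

vamdiese

Topan: *bamdihete > vamdihete > vamdiete > vamdiese  (by unconditioned shift, h-loss, palatalisation)
Among the options, 'vamdiese' alone shows every Topan change applied in order.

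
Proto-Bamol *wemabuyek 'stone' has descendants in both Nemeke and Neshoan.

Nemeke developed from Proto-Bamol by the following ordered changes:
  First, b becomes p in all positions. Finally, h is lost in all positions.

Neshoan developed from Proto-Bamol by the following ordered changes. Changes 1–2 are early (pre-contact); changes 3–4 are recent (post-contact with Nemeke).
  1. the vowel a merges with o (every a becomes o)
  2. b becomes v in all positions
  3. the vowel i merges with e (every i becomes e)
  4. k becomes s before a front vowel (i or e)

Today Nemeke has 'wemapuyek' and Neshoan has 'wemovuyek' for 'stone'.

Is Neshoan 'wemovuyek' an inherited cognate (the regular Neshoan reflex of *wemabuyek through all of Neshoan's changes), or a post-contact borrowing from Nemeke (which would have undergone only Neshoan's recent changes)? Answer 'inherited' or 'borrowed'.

If inherited, *wemabuyek would pass through all of Neshoan's changes:
Neshoan: start from *wemabuyek.
  rule 1 (vowel merger): wemabuyek → wemobuyek
  rule 2 (unconditioned shift): wemobuyek → wemovuyek
  rule 3: no change — wemovuyek
  rule 4: no change — wemovuyek
  ⇒ Neshoan wemovuyek
If borrowed from Nemeke 'wemapuyek' after the early changes, it would undergo only the recent ones:
  rule 3 (vowel merger): no change (wemapuyek)
  rule 4 (palatalisation): no change (wemapuyek)
  ⇒ as a loan: wemapuyek
Neshoan 'wemovuyek' matches the inherited outcome exactly, so it is an inherited cognate, not a loan.

inherited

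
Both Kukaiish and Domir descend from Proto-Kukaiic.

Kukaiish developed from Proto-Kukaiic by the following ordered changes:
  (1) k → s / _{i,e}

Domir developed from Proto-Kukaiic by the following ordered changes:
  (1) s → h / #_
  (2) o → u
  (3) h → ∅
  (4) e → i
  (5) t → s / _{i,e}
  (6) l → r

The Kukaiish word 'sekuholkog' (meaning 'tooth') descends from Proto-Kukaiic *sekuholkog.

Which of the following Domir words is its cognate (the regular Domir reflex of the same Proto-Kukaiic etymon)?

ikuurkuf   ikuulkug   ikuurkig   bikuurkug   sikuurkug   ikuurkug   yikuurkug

Domir: start from *sekuholkog.
  rule 1 (debuccalisation): sekuholkog → hekuholkog
  rule 2 (vowel merger): hekuholkog → hekuhulkug
  rule 3 (h-loss): hekuhulkug → ekuulkug
  rule 4 (vowel merger): ekuulkug → ikuulkug
  rule 5: no change — ikuulkug
  rule 6 (unconditioned shift): ikuulkug → ikuurkug
  ⇒ Domir ikuurkug
The other candidates each miss or misapply at least one Domir change.

ikuurkug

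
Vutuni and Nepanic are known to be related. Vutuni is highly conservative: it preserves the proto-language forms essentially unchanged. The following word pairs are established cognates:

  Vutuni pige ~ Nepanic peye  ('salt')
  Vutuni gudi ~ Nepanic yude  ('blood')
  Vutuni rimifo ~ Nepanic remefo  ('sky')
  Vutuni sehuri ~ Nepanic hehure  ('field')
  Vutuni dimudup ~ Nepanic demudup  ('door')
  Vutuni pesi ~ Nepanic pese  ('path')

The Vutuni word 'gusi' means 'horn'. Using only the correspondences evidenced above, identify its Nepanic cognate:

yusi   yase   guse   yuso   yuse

gudi ~ yude — Vutuni g corresponds to Nepanic y word-initially before a back vowel.
gudi ~ yude, sehuri ~ hehure — Vutuni i corresponds to Nepanic e word-finally.
Applying these to Vutuni 'gusi':
  gusi → yusi   (g→y word-initially before a back vowel)
  yusi → yuse   (i→e word-finally)
So the Nepanic cognate is 'yuse'.

yuse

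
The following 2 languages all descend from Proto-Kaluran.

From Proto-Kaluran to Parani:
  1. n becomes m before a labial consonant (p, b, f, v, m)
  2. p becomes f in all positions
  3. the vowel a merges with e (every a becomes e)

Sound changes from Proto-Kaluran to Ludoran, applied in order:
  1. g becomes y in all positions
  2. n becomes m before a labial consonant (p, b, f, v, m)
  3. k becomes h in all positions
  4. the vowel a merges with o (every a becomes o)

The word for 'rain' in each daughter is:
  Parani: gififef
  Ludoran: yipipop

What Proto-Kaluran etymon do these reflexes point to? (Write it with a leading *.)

*gipipap

Position 6: Parani has e, Ludoran has o. Taking the neighbouring segments as reconstructed: Parani e could go back to *a or *e; Ludoran o could go back to *a or *o — the one source consistent with every daughter is *a.
Position 7: Parani has f, Ludoran has p. Ludoran preserves p here (none of its changes turn any other segment into p), so the proto-segment is *p.
Position 5: Parani has f, Ludoran has p. Ludoran preserves p here (none of its changes turn any other segment into p), so the proto-segment is *p.
Continuing position by position gives *gipipap; check it forward:
Parani: start from *gipipap.
  rule 1: no change — gipipap
  rule 2 (unconditioned shift): gipipap → gififaf
  rule 3 (vowel merger): gififaf → gififef
  ⇒ Parani gififef
Ludoran: *gipipap
  gipipap → yipipap   [unconditioned shift]
  yipipap (rule 2 does not apply)
  yipipap (rule 3 does not apply)
  yipipap → yipipop   [vowel merger]
  giving Ludoran yipipop.
Only *gipipap yields all of Parani gififef, Ludoran yipipop.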